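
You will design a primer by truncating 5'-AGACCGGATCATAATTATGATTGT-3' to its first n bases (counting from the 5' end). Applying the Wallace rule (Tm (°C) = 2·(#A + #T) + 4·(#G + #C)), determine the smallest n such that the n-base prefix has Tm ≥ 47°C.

First 17 bases: AGACCGGATCATAATTA → Tm = 46°C (< 47°C)
First 18 bases: AGACCGGATCATAATTAT → Tm = 48°C (≥ 47°C)
Each additional base adds 2°C (A/T) or 4°C (G/C), so Tm is non-decreasing in n; n = 18 is the first length to reach 47°C.

n = 18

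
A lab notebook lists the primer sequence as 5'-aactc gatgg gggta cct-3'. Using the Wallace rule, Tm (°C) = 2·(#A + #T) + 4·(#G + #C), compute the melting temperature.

56°C

Scanning the sequence gives G=6, T=4, C=4, A=4.
AT pairs contribute 8, GC pairs contribute 10.
Tm = 4·10 + 2·8 = 40 + 16 = 56°C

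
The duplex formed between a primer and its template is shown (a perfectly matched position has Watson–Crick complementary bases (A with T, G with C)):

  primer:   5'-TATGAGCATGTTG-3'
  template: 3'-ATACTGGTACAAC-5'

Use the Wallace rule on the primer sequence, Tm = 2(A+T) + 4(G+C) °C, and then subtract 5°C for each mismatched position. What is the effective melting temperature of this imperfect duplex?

Primer base counts: A=3, T=5, G=4, C=1 → A+T=8, G+C=5
Perfect-match Tm = 2(8) + 4(5) = 16 + 20 = 36°C
Mismatches (positions where the bases are not complementary): 1 (at position 6)
Effective Tm = 36 − 1×5 = 36 − 5 = 31°C

31°C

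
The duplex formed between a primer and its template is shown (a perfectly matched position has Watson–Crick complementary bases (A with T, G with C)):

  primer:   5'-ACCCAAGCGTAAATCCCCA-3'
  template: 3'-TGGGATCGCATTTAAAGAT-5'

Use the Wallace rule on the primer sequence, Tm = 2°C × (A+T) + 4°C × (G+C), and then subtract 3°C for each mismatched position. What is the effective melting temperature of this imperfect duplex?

Primer base counts: A=7, T=2, G=2, C=8 → A+T=9, G+C=10
Perfect-match Tm = 2(9) + 4(10) = 18 + 40 = 58°C
Mismatches (positions where the bases are not complementary): 4 (at positions 5, 15, 16, 18)
Effective Tm = 58 − 4×3 = 58 − 12 = 46°C

46°C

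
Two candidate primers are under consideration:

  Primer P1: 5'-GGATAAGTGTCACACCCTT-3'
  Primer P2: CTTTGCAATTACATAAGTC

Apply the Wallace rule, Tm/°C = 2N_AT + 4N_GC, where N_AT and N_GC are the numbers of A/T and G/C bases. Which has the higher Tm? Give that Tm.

Primer P1, 56°C

Primer P1: A+T=10, G+C=9 → Tm = 2(10)+4(9) = 56°C
Primer P2: A+T=13, G+C=6 → Tm = 2(13)+4(6) = 50°C
56°C vs 50°C → primer P1 is higher.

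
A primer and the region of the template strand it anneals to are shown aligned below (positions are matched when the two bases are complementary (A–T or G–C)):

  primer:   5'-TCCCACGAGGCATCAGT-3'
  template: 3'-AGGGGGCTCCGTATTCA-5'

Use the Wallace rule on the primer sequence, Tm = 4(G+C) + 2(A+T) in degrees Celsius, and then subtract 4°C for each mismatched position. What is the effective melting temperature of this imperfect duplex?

46°C

Primer base counts: A=4, T=3, G=4, C=6 → A+T=7, G+C=10
Perfect-match Tm = 2(7) + 4(10) = 14 + 40 = 54°C
Mismatches (positions where the bases are not complementary): 2 (at positions 5, 14)
Effective Tm = 54 − 2×4 = 54 − 8 = 46°C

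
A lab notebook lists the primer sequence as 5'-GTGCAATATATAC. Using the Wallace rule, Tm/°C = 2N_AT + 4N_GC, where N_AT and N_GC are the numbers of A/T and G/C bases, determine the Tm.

34°C

Scanning the sequence gives G=2, T=4, C=2, A=5.
So N_AT = 9 and N_GC = 4.
Tm = 2×9 + 4×4 = 34°C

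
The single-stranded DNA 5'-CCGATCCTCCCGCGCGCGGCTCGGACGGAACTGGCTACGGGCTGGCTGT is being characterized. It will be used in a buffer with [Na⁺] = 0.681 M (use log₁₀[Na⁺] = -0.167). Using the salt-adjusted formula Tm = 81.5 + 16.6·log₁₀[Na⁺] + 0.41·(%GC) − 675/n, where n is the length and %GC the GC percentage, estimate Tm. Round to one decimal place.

Length n = 49. Scanning the sequence gives G=18, T=8, A=5, C=18.
G+C = 36, so %GC = 36/49 × 100 = 73.469%
Salt term: 16.6 × (-0.167) = -2.772
GC term: 0.41 × 73.469 = 30.122; length term: −675/49 = −13.776
Tm = 81.5 + (-2.772) + 30.122 − 13.776 = 95.074 → 95.1°C

95.1°C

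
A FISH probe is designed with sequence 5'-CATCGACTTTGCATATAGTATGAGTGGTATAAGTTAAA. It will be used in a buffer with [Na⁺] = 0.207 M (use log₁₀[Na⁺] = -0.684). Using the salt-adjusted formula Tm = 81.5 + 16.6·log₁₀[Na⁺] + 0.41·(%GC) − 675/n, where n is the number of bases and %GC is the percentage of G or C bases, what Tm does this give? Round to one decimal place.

Length n = 38. Scanning the sequence gives A=13, G=8, T=13, C=4.
G+C = 12, so %GC = 12/38 × 100 = 31.579%
Salt term: 16.6 × (-0.684) = -11.354
GC term: 0.41 × 31.579 = 12.947; length term: −675/38 = −17.763
Tm = 81.5 + (-11.354) + 12.947 − 17.763 = 65.33 → 65.3°C

65.3°C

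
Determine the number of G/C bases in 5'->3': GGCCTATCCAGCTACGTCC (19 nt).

A=3, T=4, C=8, G=4
G+C = 4 + 8 = 12

12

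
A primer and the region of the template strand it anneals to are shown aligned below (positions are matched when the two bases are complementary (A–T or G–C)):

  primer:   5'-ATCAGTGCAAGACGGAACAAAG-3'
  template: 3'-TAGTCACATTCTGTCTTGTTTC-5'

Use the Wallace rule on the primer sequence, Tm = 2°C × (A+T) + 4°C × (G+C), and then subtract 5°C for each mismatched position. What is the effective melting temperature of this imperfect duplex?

Primer base counts: A=10, T=2, G=6, C=4 → A+T=12, G+C=10
Perfect-match Tm = 2(12) + 4(10) = 24 + 40 = 64°C
Mismatches (positions where the bases are not complementary): 2 (at positions 8, 14)
Effective Tm = 64 − 2×5 = 64 − 10 = 54°C

54°C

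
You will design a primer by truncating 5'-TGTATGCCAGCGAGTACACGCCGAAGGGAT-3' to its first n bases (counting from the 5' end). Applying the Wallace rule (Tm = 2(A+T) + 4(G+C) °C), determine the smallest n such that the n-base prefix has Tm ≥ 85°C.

n = 27

First 26 bases: TGTATGCCAGCGAGTACACGCCGAAG → Tm = 82°C (< 85°C)
First 27 bases: TGTATGCCAGCGAGTACACGCCGAAGG → Tm = 86°C (≥ 85°C)
Each additional base adds 2°C (A/T) or 4°C (G/C), so Tm is non-decreasing in n; n = 27 is the first length to reach 85°C.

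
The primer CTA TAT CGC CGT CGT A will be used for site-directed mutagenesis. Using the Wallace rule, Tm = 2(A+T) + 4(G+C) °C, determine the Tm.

48°C

Scanning the sequence gives A=3, T=5, G=3, C=5.
AT pairs contribute 8, GC pairs contribute 8.
Tm = 2(8) + 4(8) = 16 + 32 = 48°C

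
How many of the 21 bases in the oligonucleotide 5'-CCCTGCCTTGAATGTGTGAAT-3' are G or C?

Base counts: G=5, T=7, A=4, C=5
G+C = 5 + 5 = 10

10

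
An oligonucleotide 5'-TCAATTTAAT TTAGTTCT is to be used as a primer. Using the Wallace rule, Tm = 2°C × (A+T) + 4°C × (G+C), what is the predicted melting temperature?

42°C

Base counts: G=1, A=5, C=2, T=10
So N_AT = 15 and N_GC = 3.
Tm = 2×15 + 4×3 = 42°C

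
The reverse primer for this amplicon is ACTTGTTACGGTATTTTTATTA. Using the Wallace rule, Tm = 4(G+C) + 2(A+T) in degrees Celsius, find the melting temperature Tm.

54°C

Counting bases: C=2, T=12, G=3, A=5
AT pairs contribute 17, GC pairs contribute 5.
Tm = 2×17 + 4×5 = 54°C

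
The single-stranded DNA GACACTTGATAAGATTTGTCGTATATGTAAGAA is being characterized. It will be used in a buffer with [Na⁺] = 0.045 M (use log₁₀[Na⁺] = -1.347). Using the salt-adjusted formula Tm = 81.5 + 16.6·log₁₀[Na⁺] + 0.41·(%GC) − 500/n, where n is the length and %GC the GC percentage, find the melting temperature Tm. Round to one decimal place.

Length n = 33. Counting bases: G=7, C=3, T=11, A=12
G+C = 10, so %GC = 10/33 × 100 = 30.303%
Salt term: 16.6 × (-1.347) = -22.36
GC term: 0.41 × 30.303 = 12.424; length term: −500/33 = −15.152
Tm = 81.5 + (-22.36) + 12.424 − 15.152 = 56.412 → 56.4°C

56.4°C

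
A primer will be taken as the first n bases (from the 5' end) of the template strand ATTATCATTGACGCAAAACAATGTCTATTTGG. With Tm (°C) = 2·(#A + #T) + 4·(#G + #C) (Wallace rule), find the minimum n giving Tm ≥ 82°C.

First 31 bases: ATTATCATTGACGCAAAACAATGTCTATTTG → Tm = 80°C (< 82°C)
First 32 bases: ATTATCATTGACGCAAAACAATGTCTATTTGG → Tm = 84°C (≥ 82°C)
Since every base adds ≥2°C, Tm only increases with n, so the threshold is first crossed at n = 32.

n = 32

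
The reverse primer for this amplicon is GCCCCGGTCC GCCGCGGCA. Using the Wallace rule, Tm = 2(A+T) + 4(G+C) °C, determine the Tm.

72°C

Counting bases: C=10, G=7, A=1, T=1
AT pairs contribute 2, GC pairs contribute 17.
Tm = 2×2 + 4×17 = 72°C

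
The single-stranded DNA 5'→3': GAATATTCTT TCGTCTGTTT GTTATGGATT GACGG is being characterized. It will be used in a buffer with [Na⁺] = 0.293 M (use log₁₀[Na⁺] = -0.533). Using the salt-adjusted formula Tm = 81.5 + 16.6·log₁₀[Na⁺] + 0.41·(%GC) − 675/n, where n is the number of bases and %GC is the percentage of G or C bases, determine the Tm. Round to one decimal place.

68.6°C

Length n = 35. A=6, C=4, T=16, G=9
G+C = 13, so %GC = 13/35 × 100 = 37.143%
Salt term: 16.6 × (-0.533) = -8.848
GC term: 0.41 × 37.143 = 15.229; length term: −675/35 = −19.286
Tm = 81.5 + (-8.848) + 15.229 − 19.286 = 68.595 → 68.6°C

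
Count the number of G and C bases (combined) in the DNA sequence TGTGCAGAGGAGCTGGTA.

10

Counting bases: T=4, C=2, A=4, G=8
Total G or C: 8 + 2 = 10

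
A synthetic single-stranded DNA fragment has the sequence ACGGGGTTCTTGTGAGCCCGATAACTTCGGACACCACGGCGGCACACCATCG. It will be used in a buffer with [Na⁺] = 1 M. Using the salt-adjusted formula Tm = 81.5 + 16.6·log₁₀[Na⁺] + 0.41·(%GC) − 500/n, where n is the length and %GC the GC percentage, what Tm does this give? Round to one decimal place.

Length n = 52. A=11, T=9, G=15, C=17
G+C = 32, so %GC = 32/52 × 100 = 61.538%
Salt term: 16.6 × (0) = 0
GC term: 0.41 × 61.538 = 25.231; length term: −500/52 = −9.615
Tm = 81.5 + (0) + 25.231 − 9.615 = 97.116 → 97.1°C

97.1°C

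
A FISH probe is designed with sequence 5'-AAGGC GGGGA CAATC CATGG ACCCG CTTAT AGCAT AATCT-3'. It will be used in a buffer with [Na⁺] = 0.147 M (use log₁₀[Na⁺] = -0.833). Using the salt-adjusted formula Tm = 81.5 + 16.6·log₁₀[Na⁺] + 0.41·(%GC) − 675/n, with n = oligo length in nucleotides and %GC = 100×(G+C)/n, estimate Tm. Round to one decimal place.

Length n = 40. A=12, C=10, G=10, T=8
G+C = 20, so %GC = 20/40 × 100 = 50%
Salt term: 16.6 × (-0.833) = -13.828
GC term: 0.41 × 50 = 20.5; length term: −675/40 = −16.875
Tm = 81.5 + (-13.828) + 20.5 − 16.875 = 71.297 → 71.3°C

71.3°C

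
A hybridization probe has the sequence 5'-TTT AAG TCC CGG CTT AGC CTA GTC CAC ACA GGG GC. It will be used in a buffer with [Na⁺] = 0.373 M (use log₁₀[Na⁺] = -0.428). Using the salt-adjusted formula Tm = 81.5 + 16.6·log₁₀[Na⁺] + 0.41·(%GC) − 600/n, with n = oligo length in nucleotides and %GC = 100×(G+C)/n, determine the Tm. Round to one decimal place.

Length n = 35. Counting bases: A=7, G=9, C=11, T=8
G+C = 20, so %GC = 20/35 × 100 = 57.143%
Salt term: 16.6 × (-0.428) = -7.105
GC term: 0.41 × 57.143 = 23.429; length term: −600/35 = −17.143
Tm = 81.5 + (-7.105) + 23.429 − 17.143 = 80.681 → 80.7°C

80.7°C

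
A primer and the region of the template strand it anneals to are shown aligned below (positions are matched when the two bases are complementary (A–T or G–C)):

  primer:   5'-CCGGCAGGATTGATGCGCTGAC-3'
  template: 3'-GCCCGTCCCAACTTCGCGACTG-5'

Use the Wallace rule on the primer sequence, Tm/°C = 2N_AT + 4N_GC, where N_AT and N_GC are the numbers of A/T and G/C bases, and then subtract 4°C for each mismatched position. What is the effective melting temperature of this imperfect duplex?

60°C

Primer base counts: A=4, T=4, G=8, C=6 → A+T=8, G+C=14
Perfect-match Tm = 2(8) + 4(14) = 16 + 56 = 72°C
Mismatches (positions where the bases are not complementary): 3 (at positions 2, 9, 14)
Effective Tm = 72 − 3×4 = 72 − 12 = 60°C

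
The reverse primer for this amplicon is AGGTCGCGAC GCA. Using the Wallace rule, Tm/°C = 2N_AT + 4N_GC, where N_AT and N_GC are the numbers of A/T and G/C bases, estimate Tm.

44°C

Scanning the sequence gives G=5, T=1, A=3, C=4.
AT pairs contribute 4, GC pairs contribute 9.
Tm = 4·9 + 2·4 = 36 + 8 = 44°C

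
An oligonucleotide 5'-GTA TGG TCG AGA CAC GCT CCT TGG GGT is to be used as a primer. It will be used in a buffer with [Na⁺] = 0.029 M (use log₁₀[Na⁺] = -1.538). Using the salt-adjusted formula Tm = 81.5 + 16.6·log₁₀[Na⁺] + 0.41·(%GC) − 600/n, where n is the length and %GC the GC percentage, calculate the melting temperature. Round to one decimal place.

58.0°C

Length n = 27. Base counts: A=4, G=10, T=7, C=6
G+C = 16, so %GC = 16/27 × 100 = 59.259%
Salt term: 16.6 × (-1.538) = -25.531
GC term: 0.41 × 59.259 = 24.296; length term: −600/27 = −22.222
Tm = 81.5 + (-25.531) + 24.296 − 22.222 = 58.043 → 58.0°C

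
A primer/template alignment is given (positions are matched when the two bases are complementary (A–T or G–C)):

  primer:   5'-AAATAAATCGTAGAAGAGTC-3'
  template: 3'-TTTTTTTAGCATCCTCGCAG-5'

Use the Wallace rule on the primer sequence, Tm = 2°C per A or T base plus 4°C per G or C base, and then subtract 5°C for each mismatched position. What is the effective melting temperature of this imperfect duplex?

Primer base counts: A=10, T=4, G=4, C=2 → A+T=14, G+C=6
Perfect-match Tm = 2(14) + 4(6) = 28 + 24 = 52°C
Mismatches (positions where the bases are not complementary): 3 (at positions 4, 14, 17)
Effective Tm = 52 − 3×5 = 52 − 15 = 37°C

37°C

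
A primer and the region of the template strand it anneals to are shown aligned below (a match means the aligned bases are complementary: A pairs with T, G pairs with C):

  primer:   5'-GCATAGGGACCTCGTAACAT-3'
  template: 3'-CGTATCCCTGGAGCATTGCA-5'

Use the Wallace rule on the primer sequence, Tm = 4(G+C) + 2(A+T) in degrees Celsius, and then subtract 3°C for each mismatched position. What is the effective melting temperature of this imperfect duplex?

57°C

Primer base counts: A=6, T=4, G=5, C=5 → A+T=10, G+C=10
Perfect-match Tm = 2(10) + 4(10) = 20 + 40 = 60°C
Mismatches (positions where the bases are not complementary): 1 (at position 19)
Effective Tm = 60 − 1×3 = 60 − 3 = 57°C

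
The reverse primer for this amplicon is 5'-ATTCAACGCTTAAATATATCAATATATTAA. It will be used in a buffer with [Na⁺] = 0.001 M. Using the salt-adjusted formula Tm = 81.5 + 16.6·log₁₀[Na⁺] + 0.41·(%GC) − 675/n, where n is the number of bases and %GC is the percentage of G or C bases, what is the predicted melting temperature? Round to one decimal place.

16.0°C

Length n = 30. Scanning the sequence gives T=11, G=1, C=4, A=14.
G+C = 5, so %GC = 5/30 × 100 = 16.667%
Salt term: 16.6 × (-3) = -49.8
GC term: 0.41 × 16.667 = 6.833; length term: −675/30 = −22.5
Tm = 81.5 + (-49.8) + 6.833 − 22.5 = 16.033 → 16.0°C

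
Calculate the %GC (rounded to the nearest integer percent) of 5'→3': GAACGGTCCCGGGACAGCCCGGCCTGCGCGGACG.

A=5, T=2, C=13, G=14
G+C = 14 + 13 = 27 out of 34 bases
%GC = 27/34 × 100 = 79.41% ≈ 79%

79%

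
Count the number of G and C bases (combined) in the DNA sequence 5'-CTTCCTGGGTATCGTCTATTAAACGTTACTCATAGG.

15

C=8, T=13, G=7, A=8
Total G or C: 7 + 8 = 15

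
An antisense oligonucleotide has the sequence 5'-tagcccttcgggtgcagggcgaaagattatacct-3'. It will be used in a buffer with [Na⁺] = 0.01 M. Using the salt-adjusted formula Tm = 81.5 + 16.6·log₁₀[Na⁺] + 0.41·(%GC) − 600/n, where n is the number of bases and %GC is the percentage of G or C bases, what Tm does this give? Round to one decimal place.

52.4°C

Length n = 34. Base counts: C=8, T=8, A=8, G=10
G+C = 18, so %GC = 18/34 × 100 = 52.941%
Salt term: 16.6 × (-2) = -33.2
GC term: 0.41 × 52.941 = 21.706; length term: −600/34 = −17.647
Tm = 81.5 + (-33.2) + 21.706 − 17.647 = 52.359 → 52.4°C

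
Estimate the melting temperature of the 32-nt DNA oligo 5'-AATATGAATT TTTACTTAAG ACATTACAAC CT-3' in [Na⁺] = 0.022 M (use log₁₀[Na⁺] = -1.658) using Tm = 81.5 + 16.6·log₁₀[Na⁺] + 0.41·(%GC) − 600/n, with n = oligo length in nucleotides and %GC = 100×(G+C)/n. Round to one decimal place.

Length n = 32. A=13, C=5, T=12, G=2
G+C = 7, so %GC = 7/32 × 100 = 21.875%
Salt term: 16.6 × (-1.658) = -27.523
GC term: 0.41 × 21.875 = 8.969; length term: −600/32 = −18.75
Tm = 81.5 + (-27.523) + 8.969 − 18.75 = 44.196 → 44.2°C

44.2°C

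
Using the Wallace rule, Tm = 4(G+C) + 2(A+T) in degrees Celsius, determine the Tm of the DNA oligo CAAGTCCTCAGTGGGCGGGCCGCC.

Counting bases: C=9, G=9, T=3, A=3
So N_AT = 6 and N_GC = 18.
Tm = 2×6 + 4×18 = 84°C

84°C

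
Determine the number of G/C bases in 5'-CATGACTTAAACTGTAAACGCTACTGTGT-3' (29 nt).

Scanning the sequence gives A=9, T=9, G=5, C=6.
G+C = 5 + 6 = 11

11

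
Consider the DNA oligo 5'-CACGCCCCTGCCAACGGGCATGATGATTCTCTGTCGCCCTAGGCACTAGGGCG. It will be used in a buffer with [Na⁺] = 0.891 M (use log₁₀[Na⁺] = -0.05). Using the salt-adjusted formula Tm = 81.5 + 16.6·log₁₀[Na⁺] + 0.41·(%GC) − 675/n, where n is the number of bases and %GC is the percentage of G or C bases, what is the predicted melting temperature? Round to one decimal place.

Length n = 53. Scanning the sequence gives T=10, A=9, C=19, G=15.
G+C = 34, so %GC = 34/53 × 100 = 64.151%
Salt term: 16.6 × (-0.05) = -0.83
GC term: 0.41 × 64.151 = 26.302; length term: −675/53 = −12.736
Tm = 81.5 + (-0.83) + 26.302 − 12.736 = 94.236 → 94.2°C

94.2°C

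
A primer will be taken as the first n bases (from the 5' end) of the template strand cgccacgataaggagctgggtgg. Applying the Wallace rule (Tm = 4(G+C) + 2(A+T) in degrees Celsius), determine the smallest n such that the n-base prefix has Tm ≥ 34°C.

First 10 bases: CGCCACGATA → Tm = 32°C (< 34°C)
First 11 bases: CGCCACGATAA → Tm = 34°C (≥ 34°C)
Each additional base adds 2°C (A/T) or 4°C (G/C), so Tm is non-decreasing in n; n = 11 is the first length to reach 34°C.

n = 11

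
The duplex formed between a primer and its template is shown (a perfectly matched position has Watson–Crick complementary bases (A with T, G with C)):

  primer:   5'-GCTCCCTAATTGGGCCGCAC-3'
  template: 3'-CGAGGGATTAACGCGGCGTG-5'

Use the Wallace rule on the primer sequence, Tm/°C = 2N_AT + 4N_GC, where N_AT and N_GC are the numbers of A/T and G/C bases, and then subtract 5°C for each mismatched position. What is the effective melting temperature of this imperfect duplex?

Primer base counts: A=3, T=4, G=5, C=8 → A+T=7, G+C=13
Perfect-match Tm = 2(7) + 4(13) = 14 + 52 = 66°C
Mismatches (positions where the bases are not complementary): 1 (at position 13)
Effective Tm = 66 − 1×5 = 66 − 5 = 61°C

61°C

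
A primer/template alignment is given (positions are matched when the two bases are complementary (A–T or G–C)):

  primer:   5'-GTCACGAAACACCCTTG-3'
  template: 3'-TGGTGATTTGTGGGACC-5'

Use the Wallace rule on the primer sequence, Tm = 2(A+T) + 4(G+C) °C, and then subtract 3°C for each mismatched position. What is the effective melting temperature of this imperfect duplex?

Primer base counts: A=5, T=3, G=3, C=6 → A+T=8, G+C=9
Perfect-match Tm = 2(8) + 4(9) = 16 + 36 = 52°C
Mismatches (positions where the bases are not complementary): 4 (at positions 1, 2, 6, 16)
Effective Tm = 52 − 4×3 = 52 − 12 = 40°C

40°C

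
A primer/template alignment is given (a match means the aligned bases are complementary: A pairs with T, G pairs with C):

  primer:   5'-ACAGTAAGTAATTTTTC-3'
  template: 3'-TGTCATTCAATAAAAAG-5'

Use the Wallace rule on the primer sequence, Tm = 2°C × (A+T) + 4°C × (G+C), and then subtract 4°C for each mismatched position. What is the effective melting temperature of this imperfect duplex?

38°C

Primer base counts: A=6, T=7, G=2, C=2 → A+T=13, G+C=4
Perfect-match Tm = 2(13) + 4(4) = 26 + 16 = 42°C
Mismatches (positions where the bases are not complementary): 1 (at position 10)
Effective Tm = 42 − 1×4 = 42 − 4 = 38°C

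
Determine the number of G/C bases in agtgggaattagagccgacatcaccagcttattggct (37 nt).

Scanning the sequence gives A=10, C=8, T=9, G=10.
G+C = 10 + 8 = 18

18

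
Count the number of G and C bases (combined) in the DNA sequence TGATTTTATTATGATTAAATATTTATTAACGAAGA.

Counting bases: G=4, T=16, A=14, C=1
G+C = 4 + 1 = 5

5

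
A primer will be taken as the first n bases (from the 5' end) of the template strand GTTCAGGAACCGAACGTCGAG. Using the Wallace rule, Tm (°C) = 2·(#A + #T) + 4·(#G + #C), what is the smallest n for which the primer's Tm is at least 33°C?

First 10 bases: GTTCAGGAAC → Tm = 30°C (< 33°C)
First 11 bases: GTTCAGGAACC → Tm = 34°C (≥ 33°C)
Since every base adds ≥2°C, Tm only increases with n, so the threshold is first crossed at n = 11.

n = 11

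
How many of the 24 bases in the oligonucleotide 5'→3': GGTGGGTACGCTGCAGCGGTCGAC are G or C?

17

T=4, A=3, G=11, C=6
G+C = 11 + 6 = 17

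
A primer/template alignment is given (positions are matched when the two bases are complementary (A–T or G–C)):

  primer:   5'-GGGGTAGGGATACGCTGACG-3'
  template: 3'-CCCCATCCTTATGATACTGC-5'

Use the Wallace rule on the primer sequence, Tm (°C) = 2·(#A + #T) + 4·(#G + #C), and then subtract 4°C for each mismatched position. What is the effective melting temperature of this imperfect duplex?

54°C

Primer base counts: A=4, T=3, G=10, C=3 → A+T=7, G+C=13
Perfect-match Tm = 2(7) + 4(13) = 14 + 52 = 66°C
Mismatches (positions where the bases are not complementary): 3 (at positions 9, 14, 15)
Effective Tm = 66 − 3×4 = 66 − 12 = 54°C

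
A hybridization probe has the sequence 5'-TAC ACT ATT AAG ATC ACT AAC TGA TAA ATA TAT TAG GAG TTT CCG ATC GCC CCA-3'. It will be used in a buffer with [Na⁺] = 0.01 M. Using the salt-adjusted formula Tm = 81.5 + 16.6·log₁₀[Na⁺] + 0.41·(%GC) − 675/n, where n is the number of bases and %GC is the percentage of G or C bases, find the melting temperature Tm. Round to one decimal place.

Length n = 54. Counting bases: A=19, G=7, T=16, C=12
G+C = 19, so %GC = 19/54 × 100 = 35.185%
Salt term: 16.6 × (-2) = -33.2
GC term: 0.41 × 35.185 = 14.426; length term: −675/54 = −12.5
Tm = 81.5 + (-33.2) + 14.426 − 12.5 = 50.226 → 50.2°C

50.2°C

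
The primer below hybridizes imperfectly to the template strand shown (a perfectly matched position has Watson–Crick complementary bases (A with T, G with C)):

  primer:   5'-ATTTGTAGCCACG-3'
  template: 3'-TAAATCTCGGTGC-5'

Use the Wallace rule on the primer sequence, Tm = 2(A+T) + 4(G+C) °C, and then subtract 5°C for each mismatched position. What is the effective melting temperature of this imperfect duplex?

Primer base counts: A=3, T=4, G=3, C=3 → A+T=7, G+C=6
Perfect-match Tm = 2(7) + 4(6) = 14 + 24 = 38°C
Mismatches (positions where the bases are not complementary): 2 (at positions 5, 6)
Effective Tm = 38 − 2×5 = 38 − 10 = 28°C

28°C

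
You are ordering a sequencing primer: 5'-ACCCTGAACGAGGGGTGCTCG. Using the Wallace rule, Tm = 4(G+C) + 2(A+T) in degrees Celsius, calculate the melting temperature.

G=8, T=3, C=6, A=4
So N_AT = 7 and N_GC = 14.
Tm = 2×7 + 4×14 = 70°C

70°C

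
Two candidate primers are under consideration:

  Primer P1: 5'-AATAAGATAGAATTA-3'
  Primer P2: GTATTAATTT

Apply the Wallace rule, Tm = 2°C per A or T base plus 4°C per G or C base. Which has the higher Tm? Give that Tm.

Primer P1, 34°C

Primer P1: A+T=13, G+C=2 → Tm = 2(13)+4(2) = 34°C
Primer P2: A+T=9, G+C=1 → Tm = 2(9)+4(1) = 22°C
34°C vs 22°C → primer P1 is higher.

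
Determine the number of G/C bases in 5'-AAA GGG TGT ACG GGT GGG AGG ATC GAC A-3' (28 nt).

16

Scanning the sequence gives A=8, T=4, C=3, G=13.
G+C = 13 + 3 = 16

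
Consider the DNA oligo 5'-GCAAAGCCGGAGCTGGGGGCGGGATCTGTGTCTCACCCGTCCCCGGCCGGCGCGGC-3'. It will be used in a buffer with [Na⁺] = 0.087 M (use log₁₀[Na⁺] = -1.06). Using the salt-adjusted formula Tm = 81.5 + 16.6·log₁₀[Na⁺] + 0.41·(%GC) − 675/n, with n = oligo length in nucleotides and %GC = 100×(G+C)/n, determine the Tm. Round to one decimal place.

83.3°C

Length n = 56. Scanning the sequence gives A=6, C=20, T=7, G=23.
G+C = 43, so %GC = 43/56 × 100 = 76.786%
Salt term: 16.6 × (-1.06) = -17.596
GC term: 0.41 × 76.786 = 31.482; length term: −675/56 = −12.054
Tm = 81.5 + (-17.596) + 31.482 − 12.054 = 83.332 → 83.3°C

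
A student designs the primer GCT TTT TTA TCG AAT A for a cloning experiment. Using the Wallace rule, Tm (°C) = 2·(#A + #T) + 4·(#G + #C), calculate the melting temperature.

40°C

A=4, G=2, T=8, C=2
AT pairs contribute 12, GC pairs contribute 4.
Tm = 2(12) + 4(4) = 24 + 16 = 40°C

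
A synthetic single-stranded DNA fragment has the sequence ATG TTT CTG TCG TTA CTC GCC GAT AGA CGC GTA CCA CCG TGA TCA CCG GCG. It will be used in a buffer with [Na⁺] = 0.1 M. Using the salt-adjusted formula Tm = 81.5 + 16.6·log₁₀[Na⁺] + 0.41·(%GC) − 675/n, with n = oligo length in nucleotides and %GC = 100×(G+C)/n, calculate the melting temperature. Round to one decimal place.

Length n = 51. Counting bases: G=13, T=13, C=16, A=9
G+C = 29, so %GC = 29/51 × 100 = 56.863%
Salt term: 16.6 × (-1) = -16.6
GC term: 0.41 × 56.863 = 23.314; length term: −675/51 = −13.235
Tm = 81.5 + (-16.6) + 23.314 − 13.235 = 74.979 → 75.0°C

75.0°C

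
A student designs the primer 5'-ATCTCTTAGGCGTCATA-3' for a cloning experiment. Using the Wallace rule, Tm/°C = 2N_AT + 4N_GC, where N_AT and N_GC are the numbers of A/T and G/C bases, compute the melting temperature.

Base counts: T=6, G=3, A=4, C=4
A+T = 10, G+C = 7
Tm = 2(10) + 4(7) = 20 + 28 = 48°C

48°C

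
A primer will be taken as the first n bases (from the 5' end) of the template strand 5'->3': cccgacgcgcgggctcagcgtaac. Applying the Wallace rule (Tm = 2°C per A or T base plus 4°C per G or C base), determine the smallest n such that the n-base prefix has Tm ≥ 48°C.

First 12 bases: CCCGACGCGCGG → Tm = 46°C (< 48°C)
First 13 bases: CCCGACGCGCGGG → Tm = 50°C (≥ 48°C)
Since every base adds ≥2°C, Tm only increases with n, so the threshold is first crossed at n = 13.

n = 13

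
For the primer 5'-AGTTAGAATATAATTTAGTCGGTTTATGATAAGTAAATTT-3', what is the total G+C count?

G=7, T=17, A=15, C=1
Total G or C: 7 + 1 = 8

8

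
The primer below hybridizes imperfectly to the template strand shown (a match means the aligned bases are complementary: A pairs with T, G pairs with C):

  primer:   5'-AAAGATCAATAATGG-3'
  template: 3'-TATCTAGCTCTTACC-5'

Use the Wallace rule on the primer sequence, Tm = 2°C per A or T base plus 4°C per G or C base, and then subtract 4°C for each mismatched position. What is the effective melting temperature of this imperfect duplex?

Primer base counts: A=8, T=3, G=3, C=1 → A+T=11, G+C=4
Perfect-match Tm = 2(11) + 4(4) = 22 + 16 = 38°C
Mismatches (positions where the bases are not complementary): 3 (at positions 2, 8, 10)
Effective Tm = 38 − 3×4 = 38 − 12 = 26°C

26°C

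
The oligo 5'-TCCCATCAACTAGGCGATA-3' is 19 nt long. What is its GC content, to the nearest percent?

Counting bases: G=3, T=4, C=6, A=6
G+C = 3 + 6 = 9 out of 19 bases
%GC = 9/19 × 100 = 47.37% ≈ 47%

47%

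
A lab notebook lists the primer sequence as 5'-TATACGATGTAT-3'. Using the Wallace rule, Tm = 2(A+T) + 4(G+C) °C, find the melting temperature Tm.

Base counts: T=5, A=4, C=1, G=2
A+T = 9, G+C = 3
Tm = 4·3 + 2·9 = 12 + 18 = 30°C

30°C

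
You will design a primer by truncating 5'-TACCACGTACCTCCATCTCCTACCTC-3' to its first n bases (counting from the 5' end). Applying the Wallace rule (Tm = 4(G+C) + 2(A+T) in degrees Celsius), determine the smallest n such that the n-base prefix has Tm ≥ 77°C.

n = 26

First 25 bases: TACCACGTACCTCCATCTCCTACCT → Tm = 76°C (< 77°C)
First 26 bases: TACCACGTACCTCCATCTCCTACCTC → Tm = 80°C (≥ 77°C)
Since every base adds ≥2°C, Tm only increases with n, so the threshold is first crossed at n = 26.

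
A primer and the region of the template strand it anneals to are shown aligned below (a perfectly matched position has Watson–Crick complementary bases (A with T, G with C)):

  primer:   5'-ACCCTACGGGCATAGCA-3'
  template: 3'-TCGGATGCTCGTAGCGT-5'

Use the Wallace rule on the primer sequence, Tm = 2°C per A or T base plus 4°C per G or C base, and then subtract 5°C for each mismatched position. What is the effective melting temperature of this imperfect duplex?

39°C

Primer base counts: A=5, T=2, G=4, C=6 → A+T=7, G+C=10
Perfect-match Tm = 2(7) + 4(10) = 14 + 40 = 54°C
Mismatches (positions where the bases are not complementary): 3 (at positions 2, 9, 14)
Effective Tm = 54 − 3×5 = 54 − 15 = 39°C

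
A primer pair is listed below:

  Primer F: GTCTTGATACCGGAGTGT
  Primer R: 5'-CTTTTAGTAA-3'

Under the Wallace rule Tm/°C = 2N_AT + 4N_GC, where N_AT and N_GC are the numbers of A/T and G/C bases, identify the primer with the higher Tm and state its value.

Primer F, 54°C

Primer F: A+T=9, G+C=9 → Tm = 2(9)+4(9) = 54°C
Primer R: A+T=8, G+C=2 → Tm = 2(8)+4(2) = 24°C
54°C vs 24°C → primer F is higher.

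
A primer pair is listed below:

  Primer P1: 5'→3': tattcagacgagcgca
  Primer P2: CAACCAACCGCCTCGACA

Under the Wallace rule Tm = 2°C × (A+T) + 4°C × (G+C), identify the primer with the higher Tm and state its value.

Primer P1: A+T=8, G+C=8 → Tm = 2(8)+4(8) = 48°C
Primer P2: A+T=7, G+C=11 → Tm = 2(7)+4(11) = 58°C
48°C vs 58°C → primer P2 is higher.

Primer P2, 58°C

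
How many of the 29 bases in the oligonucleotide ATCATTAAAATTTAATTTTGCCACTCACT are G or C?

7

Counting bases: T=12, C=6, A=10, G=1
Total G or C: 1 + 6 = 7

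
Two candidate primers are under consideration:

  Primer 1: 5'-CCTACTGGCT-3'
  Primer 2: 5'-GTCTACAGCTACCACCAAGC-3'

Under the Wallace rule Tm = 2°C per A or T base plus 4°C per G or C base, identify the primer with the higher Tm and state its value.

Primer 2, 62°C

Primer 1: A+T=4, G+C=6 → Tm = 2(4)+4(6) = 32°C
Primer 2: A+T=9, G+C=11 → Tm = 2(9)+4(11) = 62°C
32°C vs 62°C → primer 2 is higher.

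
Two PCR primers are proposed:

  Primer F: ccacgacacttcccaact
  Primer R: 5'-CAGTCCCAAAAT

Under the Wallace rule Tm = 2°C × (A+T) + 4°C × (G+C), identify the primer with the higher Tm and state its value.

Primer F, 56°C

Primer F: A+T=8, G+C=10 → Tm = 2(8)+4(10) = 56°C
Primer R: A+T=7, G+C=5 → Tm = 2(7)+4(5) = 34°C
56°C vs 34°C → primer F is higher.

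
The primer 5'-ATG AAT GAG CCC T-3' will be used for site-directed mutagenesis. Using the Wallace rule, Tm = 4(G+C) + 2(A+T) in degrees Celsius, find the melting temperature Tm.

38°C

T=3, G=3, A=4, C=3
A+T = 7, G+C = 6
Tm = 2(7) + 4(6) = 14 + 24 = 38°C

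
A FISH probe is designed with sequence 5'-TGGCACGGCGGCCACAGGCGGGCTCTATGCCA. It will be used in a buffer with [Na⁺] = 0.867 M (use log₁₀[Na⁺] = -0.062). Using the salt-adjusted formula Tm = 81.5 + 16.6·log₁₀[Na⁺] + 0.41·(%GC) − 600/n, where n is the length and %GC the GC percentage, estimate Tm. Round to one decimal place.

Length n = 32. Counting bases: T=4, A=5, G=12, C=11
G+C = 23, so %GC = 23/32 × 100 = 71.875%
Salt term: 16.6 × (-0.062) = -1.029
GC term: 0.41 × 71.875 = 29.469; length term: −600/32 = −18.75
Tm = 81.5 + (-1.029) + 29.469 − 18.75 = 91.19 → 91.2°C

91.2°C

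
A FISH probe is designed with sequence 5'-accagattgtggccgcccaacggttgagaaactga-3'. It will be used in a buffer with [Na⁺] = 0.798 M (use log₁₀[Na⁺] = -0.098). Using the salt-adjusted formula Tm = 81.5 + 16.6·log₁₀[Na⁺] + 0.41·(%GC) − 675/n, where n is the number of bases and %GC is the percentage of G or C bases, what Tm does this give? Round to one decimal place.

Length n = 35. T=6, A=10, G=10, C=9
G+C = 19, so %GC = 19/35 × 100 = 54.286%
Salt term: 16.6 × (-0.098) = -1.627
GC term: 0.41 × 54.286 = 22.257; length term: −675/35 = −19.286
Tm = 81.5 + (-1.627) + 22.257 − 19.286 = 82.844 → 82.8°C

82.8°C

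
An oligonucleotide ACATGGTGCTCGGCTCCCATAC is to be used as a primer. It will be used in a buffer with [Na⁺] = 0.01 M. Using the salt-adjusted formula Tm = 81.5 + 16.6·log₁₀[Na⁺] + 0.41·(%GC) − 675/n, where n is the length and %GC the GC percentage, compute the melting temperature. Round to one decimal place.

Length n = 22. Counting bases: G=5, A=4, T=5, C=8
G+C = 13, so %GC = 13/22 × 100 = 59.091%
Salt term: 16.6 × (-2) = -33.2
GC term: 0.41 × 59.091 = 24.227; length term: −675/22 = −30.682
Tm = 81.5 + (-33.2) + 24.227 − 30.682 = 41.845 → 41.8°C

41.8°C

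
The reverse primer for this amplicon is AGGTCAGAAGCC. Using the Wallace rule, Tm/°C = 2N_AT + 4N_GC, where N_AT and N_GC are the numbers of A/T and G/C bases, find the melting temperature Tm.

Counting bases: A=4, C=3, T=1, G=4
A+T = 5, G+C = 7
Tm = 2×5 + 4×7 = 38°C

38°C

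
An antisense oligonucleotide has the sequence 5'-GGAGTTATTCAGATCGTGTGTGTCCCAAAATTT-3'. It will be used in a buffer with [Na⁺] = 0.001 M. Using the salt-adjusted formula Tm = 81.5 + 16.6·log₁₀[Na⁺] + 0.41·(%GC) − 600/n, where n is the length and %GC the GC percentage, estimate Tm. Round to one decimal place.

Length n = 33. Scanning the sequence gives T=12, A=8, C=5, G=8.
G+C = 13, so %GC = 13/33 × 100 = 39.394%
Salt term: 16.6 × (-3) = -49.8
GC term: 0.41 × 39.394 = 16.152; length term: −600/33 = −18.182
Tm = 81.5 + (-49.8) + 16.152 − 18.182 = 29.67 → 29.7°C

29.7°C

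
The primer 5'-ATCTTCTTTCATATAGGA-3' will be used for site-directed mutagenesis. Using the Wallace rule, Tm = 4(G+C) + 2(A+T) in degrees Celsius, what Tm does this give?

Counting bases: G=2, T=8, A=5, C=3
AT pairs contribute 13, GC pairs contribute 5.
Tm = 2(13) + 4(5) = 26 + 20 = 46°C

46°C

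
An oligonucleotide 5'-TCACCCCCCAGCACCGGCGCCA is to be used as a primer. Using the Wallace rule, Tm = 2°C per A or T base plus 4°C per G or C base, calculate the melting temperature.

78°C

Counting bases: A=4, G=4, T=1, C=13
A+T = 5, G+C = 17
Tm = 2×5 + 4×17 = 78°C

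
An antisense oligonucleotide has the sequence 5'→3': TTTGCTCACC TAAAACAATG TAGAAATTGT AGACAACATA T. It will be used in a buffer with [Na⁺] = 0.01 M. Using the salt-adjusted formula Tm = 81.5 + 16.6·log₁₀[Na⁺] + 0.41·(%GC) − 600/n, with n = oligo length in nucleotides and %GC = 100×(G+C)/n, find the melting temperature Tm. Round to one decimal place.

45.7°C

Length n = 41. Scanning the sequence gives G=5, A=17, T=12, C=7.
G+C = 12, so %GC = 12/41 × 100 = 29.268%
Salt term: 16.6 × (-2) = -33.2
GC term: 0.41 × 29.268 = 12; length term: −600/41 = −14.634
Tm = 81.5 + (-33.2) + 12 − 14.634 = 45.666 → 45.7°C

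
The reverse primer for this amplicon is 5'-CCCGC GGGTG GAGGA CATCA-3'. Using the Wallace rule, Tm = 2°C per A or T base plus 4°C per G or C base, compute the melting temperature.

T=2, C=6, A=4, G=8
So N_AT = 6 and N_GC = 14.
Tm = 2(6) + 4(14) = 12 + 56 = 68°C

68°C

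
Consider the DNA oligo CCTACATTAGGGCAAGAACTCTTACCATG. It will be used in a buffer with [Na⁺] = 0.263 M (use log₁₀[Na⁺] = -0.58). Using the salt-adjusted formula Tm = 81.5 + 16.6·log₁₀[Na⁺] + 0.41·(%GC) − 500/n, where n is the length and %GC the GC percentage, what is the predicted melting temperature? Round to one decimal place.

Length n = 29. Base counts: G=5, T=7, A=9, C=8
G+C = 13, so %GC = 13/29 × 100 = 44.828%
Salt term: 16.6 × (-0.58) = -9.628
GC term: 0.41 × 44.828 = 18.379; length term: −500/29 = −17.241
Tm = 81.5 + (-9.628) + 18.379 − 17.241 = 73.01 → 73.0°C

73.0°C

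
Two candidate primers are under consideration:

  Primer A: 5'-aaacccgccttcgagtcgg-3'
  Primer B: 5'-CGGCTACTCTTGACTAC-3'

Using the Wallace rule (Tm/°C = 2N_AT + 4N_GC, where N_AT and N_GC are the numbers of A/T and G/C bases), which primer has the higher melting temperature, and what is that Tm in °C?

Primer A, 62°C

Primer A: A+T=7, G+C=12 → Tm = 2(7)+4(12) = 62°C
Primer B: A+T=8, G+C=9 → Tm = 2(8)+4(9) = 52°C
62°C vs 52°C → primer A is higher.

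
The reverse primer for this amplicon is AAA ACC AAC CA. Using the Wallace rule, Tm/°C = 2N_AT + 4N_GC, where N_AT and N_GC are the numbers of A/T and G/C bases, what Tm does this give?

Base counts: C=4, T=0, G=0, A=7
AT pairs contribute 7, GC pairs contribute 4.
Tm = 4·4 + 2·7 = 16 + 14 = 30°C

30°C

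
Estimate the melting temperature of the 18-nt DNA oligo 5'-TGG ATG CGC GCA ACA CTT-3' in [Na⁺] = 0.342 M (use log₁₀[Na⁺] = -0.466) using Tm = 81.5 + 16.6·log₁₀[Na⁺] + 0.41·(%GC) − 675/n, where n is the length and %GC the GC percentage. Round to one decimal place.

59.0°C

Length n = 18. Counting bases: A=4, T=4, G=5, C=5
G+C = 10, so %GC = 10/18 × 100 = 55.556%
Salt term: 16.6 × (-0.466) = -7.736
GC term: 0.41 × 55.556 = 22.778; length term: −675/18 = −37.5
Tm = 81.5 + (-7.736) + 22.778 − 37.5 = 59.042 → 59.0°C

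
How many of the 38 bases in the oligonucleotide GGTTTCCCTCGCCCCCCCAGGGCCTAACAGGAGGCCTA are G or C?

Base counts: G=10, C=16, A=6, T=6
G+C = 10 + 16 = 26

26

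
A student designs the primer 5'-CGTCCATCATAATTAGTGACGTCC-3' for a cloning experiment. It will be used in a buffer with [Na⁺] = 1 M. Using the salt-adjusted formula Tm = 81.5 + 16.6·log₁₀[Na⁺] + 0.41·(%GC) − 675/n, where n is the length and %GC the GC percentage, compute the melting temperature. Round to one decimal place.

72.2°C

Length n = 24. Counting bases: C=7, G=4, A=6, T=7
G+C = 11, so %GC = 11/24 × 100 = 45.833%
Salt term: 16.6 × (0) = 0
GC term: 0.41 × 45.833 = 18.792; length term: −675/24 = −28.125
Tm = 81.5 + (0) + 18.792 − 28.125 = 72.167 → 72.2°C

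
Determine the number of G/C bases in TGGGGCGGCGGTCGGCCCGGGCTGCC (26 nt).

A=0, G=14, T=3, C=9
G+C = 14 + 9 = 23

23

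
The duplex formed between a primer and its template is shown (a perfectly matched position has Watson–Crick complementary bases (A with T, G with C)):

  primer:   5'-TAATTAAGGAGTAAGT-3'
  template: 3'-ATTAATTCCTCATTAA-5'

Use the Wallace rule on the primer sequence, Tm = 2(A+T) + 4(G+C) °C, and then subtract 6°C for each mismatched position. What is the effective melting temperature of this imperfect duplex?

Primer base counts: A=7, T=5, G=4, C=0 → A+T=12, G+C=4
Perfect-match Tm = 2(12) + 4(4) = 24 + 16 = 40°C
Mismatches (positions where the bases are not complementary): 1 (at position 15)
Effective Tm = 40 − 1×6 = 40 − 6 = 34°C

34°C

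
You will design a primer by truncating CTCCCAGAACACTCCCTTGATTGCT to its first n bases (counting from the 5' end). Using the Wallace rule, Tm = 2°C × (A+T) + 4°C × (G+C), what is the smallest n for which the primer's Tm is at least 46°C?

n = 15

First 14 bases: CTCCCAGAACACTC → Tm = 44°C (< 46°C)
First 15 bases: CTCCCAGAACACTCC → Tm = 48°C (≥ 46°C)
Each additional base adds 2°C (A/T) or 4°C (G/C), so Tm is non-decreasing in n; n = 15 is the first length to reach 46°C.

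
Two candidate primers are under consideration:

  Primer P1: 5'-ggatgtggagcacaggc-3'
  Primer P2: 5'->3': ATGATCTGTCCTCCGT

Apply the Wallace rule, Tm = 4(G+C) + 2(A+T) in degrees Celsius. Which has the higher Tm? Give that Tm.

Primer P1: A+T=6, G+C=11 → Tm = 2(6)+4(11) = 56°C
Primer P2: A+T=8, G+C=8 → Tm = 2(8)+4(8) = 48°C
56°C vs 48°C → primer P1 is higher.

Primer P1, 56°C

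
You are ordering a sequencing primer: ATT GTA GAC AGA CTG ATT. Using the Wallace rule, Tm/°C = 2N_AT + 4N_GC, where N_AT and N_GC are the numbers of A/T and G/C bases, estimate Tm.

T=6, C=2, A=6, G=4
So N_AT = 12 and N_GC = 6.
Tm = 2(12) + 4(6) = 24 + 24 = 48°C

48°C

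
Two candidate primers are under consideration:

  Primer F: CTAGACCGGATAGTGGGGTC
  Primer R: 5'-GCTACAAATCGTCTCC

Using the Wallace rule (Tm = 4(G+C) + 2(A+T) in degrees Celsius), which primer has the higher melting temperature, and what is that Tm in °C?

Primer F: A+T=8, G+C=12 → Tm = 2(8)+4(12) = 64°C
Primer R: A+T=8, G+C=8 → Tm = 2(8)+4(8) = 48°C
64°C vs 48°C → primer F is higher.

Primer F, 64°C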